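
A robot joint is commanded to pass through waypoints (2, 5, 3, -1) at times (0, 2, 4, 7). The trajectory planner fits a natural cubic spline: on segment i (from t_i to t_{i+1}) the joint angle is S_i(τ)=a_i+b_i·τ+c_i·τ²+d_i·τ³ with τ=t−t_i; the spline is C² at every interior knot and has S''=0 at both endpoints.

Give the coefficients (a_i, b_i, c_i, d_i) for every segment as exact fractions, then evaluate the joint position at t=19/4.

Δ: Δ0=3/2, Δ1=-1, Δ2=-4/3
row 1: diag=8, rhs=-15; c'=1/4, d'=-15/8
row 2: denom=10−2·1/4=19/2; d'=(-2−2·-15/8)/(19/2)=7/38
back: M2=7/38
back: M1=-15/8−1/4·7/38=-73/38
M: M0=0, M1=-73/38, M2=7/38, M3=0
seg 0: a=2, c=M0/2=0, d=(M1−M0)/(6·2)=-73/456, b=Δ0−h0·(2M0+M1)/6=122/57
seg 1: a=5, c=M1/2=-73/76, d=(M2−M1)/(6·2)=10/57, b=Δ1−h1·(2M1+M2)/6=25/114
seg 2: a=3, c=M2/2=7/76, d=(M3−M2)/(6·3)=-7/684, b=Δ2−h2·(2M2+M3)/6=-173/114
t_q=19/4 → seg 2, τ=3/4; S=3+-173/114·τ+7/76·τ²+-7/684·τ³=9287/4864

  seg 0: a=2 b=122/57 c=0 d=-73/456
  seg 1: a=5 b=25/114 c=-73/76 d=10/57
  seg 2: a=3 b=-173/114 c=7/76 d=-7/684
S(19/4) = 9287/4864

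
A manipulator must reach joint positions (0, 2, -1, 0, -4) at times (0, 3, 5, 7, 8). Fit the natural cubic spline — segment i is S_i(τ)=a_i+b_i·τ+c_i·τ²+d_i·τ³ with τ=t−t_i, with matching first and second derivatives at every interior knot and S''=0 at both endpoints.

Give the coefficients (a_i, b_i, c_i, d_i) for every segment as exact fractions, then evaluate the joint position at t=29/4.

Δ: Δ0=2/3, Δ1=-3/2, Δ2=1/2, Δ3=-4
row 1: diag=10, rhs=-13; c'=1/5, d'=-13/10
row 2: denom=8−2·1/5=38/5; d'=(12−2·-13/10)/(38/5)=73/38
row 3: denom=6−2·5/19=104/19; d'=(-27−2·73/38)/(104/19)=-293/52
back: M3=-293/52
back: M2=73/38−5/19·-293/52=177/52
back: M1=-13/10−1/5·177/52=-103/52
M: M0=0, M1=-103/52, M2=177/52, M3=-293/52, M4=0
seg 0: a=0, c=M0/2=0, d=(M1−M0)/(6·3)=-103/936, b=Δ0−h0·(2M0+M1)/6=517/312
seg 1: a=2, c=M1/2=-103/104, d=(M2−M1)/(6·2)=35/78, b=Δ1−h1·(2M1+M2)/6=-205/156
seg 2: a=-1, c=M2/2=177/104, d=(M3−M2)/(6·2)=-235/312, b=Δ2−h2·(2M2+M3)/6=17/156
seg 3: a=0, c=M3/2=-293/104, d=(M4−M3)/(6·1)=293/312, b=Δ3−h3·(2M3+M4)/6=-331/156
t_q=29/4 → seg 3, τ=1/4; S=0+-331/156·τ+-293/104·τ²+293/312·τ³=-4605/6656

  seg 0: a=0 b=517/312 c=0 d=-103/936
  seg 1: a=2 b=-205/156 c=-103/104 d=35/78
  seg 2: a=-1 b=17/156 c=177/104 d=-235/312
  seg 3: a=0 b=-331/156 c=-293/104 d=293/312
S(29/4) = -4605/6656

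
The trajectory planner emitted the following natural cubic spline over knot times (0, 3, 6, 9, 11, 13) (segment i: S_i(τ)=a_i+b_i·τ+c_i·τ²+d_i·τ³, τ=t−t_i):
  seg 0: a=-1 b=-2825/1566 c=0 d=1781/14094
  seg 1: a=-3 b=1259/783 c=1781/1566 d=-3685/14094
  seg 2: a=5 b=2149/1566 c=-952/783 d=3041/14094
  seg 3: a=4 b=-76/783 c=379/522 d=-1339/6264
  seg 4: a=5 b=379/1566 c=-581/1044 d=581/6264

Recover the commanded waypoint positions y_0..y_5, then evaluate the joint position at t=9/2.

y_0=-1 y_1=-3 y_2=5 y_3=4 y_4=5 y_5=4
S(9/2) = 505/464

y_0 = S_0(0) = a_0 = -1
y_1 = S_1(0) = a_1 = -3
y_2 = S_2(0) = a_2 = 5
y_3 = S_3(0) = a_3 = 4
y_4 = S_4(0) = a_4 = 5
y_5 = S_4(2) = 4
t_q=9/2 is in segment 1 (τ=3/2); S_1(τ)=505/464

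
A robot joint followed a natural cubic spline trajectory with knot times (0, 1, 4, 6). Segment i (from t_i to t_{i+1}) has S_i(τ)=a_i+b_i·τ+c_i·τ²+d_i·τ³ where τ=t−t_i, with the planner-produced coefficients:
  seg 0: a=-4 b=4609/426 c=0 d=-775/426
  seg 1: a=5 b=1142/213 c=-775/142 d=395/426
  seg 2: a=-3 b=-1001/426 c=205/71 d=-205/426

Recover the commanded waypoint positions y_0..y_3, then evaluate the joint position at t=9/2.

y_0=-4 y_1=5 y_2=-3 y_3=0
S(9/2) = -3991/1136

y_0 = S_0(0) = a_0 = -4
y_1 = S_1(0) = a_1 = 5
y_2 = S_2(0) = a_2 = -3
y_3 = S_2(2) = 0
t_q=9/2 is in segment 2 (τ=1/2); S_2(τ)=-3991/1136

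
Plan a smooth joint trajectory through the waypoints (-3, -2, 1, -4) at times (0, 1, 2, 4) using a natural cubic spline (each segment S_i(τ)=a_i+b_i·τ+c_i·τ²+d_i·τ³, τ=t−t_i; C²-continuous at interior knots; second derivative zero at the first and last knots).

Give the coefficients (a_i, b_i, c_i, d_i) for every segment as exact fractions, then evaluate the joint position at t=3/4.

Δ: Δ0=1, Δ1=3, Δ2=-5/2
row 1: diag=4, rhs=12; c'=1/4, d'=3
row 2: denom=6−1·1/4=23/4; d'=(-33−1·3)/(23/4)=-144/23
back: M2=-144/23
back: M1=3−1/4·-144/23=105/23
M: M0=0, M1=105/23, M2=-144/23, M3=0
seg 0: a=-3, c=M0/2=0, d=(M1−M0)/(6·1)=35/46, b=Δ0−h0·(2M0+M1)/6=11/46
seg 1: a=-2, c=M1/2=105/46, d=(M2−M1)/(6·1)=-83/46, b=Δ1−h1·(2M1+M2)/6=58/23
seg 2: a=1, c=M2/2=-72/23, d=(M3−M2)/(6·2)=12/23, b=Δ2−h2·(2M2+M3)/6=77/46
t_q=3/4 → seg 0, τ=3/4; S=-3+11/46·τ+0·τ²+35/46·τ³=-7359/2944

  seg 0: a=-3 b=11/46 c=0 d=35/46
  seg 1: a=-2 b=58/23 c=105/46 d=-83/46
  seg 2: a=1 b=77/46 c=-72/23 d=12/23
S(3/4) = -7359/2944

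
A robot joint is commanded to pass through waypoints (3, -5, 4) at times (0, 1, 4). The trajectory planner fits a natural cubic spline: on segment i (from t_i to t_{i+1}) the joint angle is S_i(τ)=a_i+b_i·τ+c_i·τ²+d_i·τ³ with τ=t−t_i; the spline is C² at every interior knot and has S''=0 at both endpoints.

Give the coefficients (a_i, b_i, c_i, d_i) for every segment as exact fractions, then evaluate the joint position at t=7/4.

Δ: Δ0=-8, Δ1=3
row 1: diag=8, rhs=66; c'=3/8, d'=33/4
back: M1=33/4
M: M0=0, M1=33/4, M2=0
seg 0: a=3, c=M0/2=0, d=(M1−M0)/(6·1)=11/8, b=Δ0−h0·(2M0+M1)/6=-75/8
seg 1: a=-5, c=M1/2=33/8, d=(M2−M1)/(6·3)=-11/24, b=Δ1−h1·(2M1+M2)/6=-21/4
t_q=7/4 → seg 1, τ=3/4; S=-5+-21/4·τ+33/8·τ²+-11/24·τ³=-3487/512

  seg 0: a=3 b=-75/8 c=0 d=11/8
  seg 1: a=-5 b=-21/4 c=33/8 d=-11/24
S(7/4) = -3487/512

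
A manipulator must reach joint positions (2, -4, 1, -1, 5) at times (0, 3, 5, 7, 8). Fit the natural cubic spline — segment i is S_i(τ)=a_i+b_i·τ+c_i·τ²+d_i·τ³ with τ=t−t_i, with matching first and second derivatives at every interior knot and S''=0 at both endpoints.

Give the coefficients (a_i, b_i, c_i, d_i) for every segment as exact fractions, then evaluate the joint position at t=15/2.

Δ: Δ0=-2, Δ1=5/2, Δ2=-1, Δ3=6
row 1: diag=10, rhs=27; c'=1/5, d'=27/10
row 2: denom=8−2·1/5=38/5; d'=(-21−2·27/10)/(38/5)=-66/19
row 3: denom=6−2·5/19=104/19; d'=(42−2·-66/19)/(104/19)=465/52
back: M3=465/52
back: M2=-66/19−5/19·465/52=-303/52
back: M1=27/10−1/5·-303/52=201/52
M: M0=0, M1=201/52, M2=-303/52, M3=465/52, M4=0
seg 0: a=2, c=M0/2=0, d=(M1−M0)/(6·3)=67/312, b=Δ0−h0·(2M0+M1)/6=-409/104
seg 1: a=-4, c=M1/2=201/104, d=(M2−M1)/(6·2)=-21/26, b=Δ1−h1·(2M1+M2)/6=97/52
seg 2: a=1, c=M2/2=-303/104, d=(M3−M2)/(6·2)=16/13, b=Δ2−h2·(2M2+M3)/6=-5/52
seg 3: a=-1, c=M3/2=465/104, d=(M4−M3)/(6·1)=-155/104, b=Δ3−h3·(2M3+M4)/6=157/52
t_q=15/2 → seg 3, τ=1/2; S=-1+157/52·τ+465/104·τ²+-155/104·τ³=1199/832

  seg 0: a=2 b=-409/104 c=0 d=67/312
  seg 1: a=-4 b=97/52 c=201/104 d=-21/26
  seg 2: a=1 b=-5/52 c=-303/104 d=16/13
  seg 3: a=-1 b=157/52 c=465/104 d=-155/104
S(15/2) = 1199/832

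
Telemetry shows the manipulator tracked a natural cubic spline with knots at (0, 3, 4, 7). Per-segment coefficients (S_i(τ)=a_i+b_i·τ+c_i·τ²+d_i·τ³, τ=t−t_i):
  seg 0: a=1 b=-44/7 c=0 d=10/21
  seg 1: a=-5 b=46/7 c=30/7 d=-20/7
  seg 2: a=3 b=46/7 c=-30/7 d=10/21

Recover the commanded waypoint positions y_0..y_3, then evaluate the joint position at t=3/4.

y_0 = S_0(0) = a_0 = 1
y_1 = S_1(0) = a_1 = -5
y_2 = S_2(0) = a_2 = 3
y_3 = S_2(3) = -3
t_q=3/4 is in segment 0 (τ=3/4); S_0(τ)=-787/224

y_0=1 y_1=-5 y_2=3 y_3=-3
S(3/4) = -787/224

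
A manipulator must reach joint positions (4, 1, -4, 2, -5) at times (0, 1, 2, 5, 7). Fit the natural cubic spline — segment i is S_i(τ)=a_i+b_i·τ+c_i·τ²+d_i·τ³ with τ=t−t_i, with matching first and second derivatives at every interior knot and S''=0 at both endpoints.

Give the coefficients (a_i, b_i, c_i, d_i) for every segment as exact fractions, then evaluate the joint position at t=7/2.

  seg 0: a=4 b=-1187/548 c=0 d=-457/548
  seg 1: a=1 b=-1279/274 c=-1371/548 d=1189/548
  seg 2: a=-4 b=-1733/548 c=549/137 d=-1253/1644
  seg 3: a=2 b=83/274 c=-1563/548 d=521/1096
S(7/2) = -10081/4384

Δ: Δ0=-3, Δ1=-5, Δ2=2, Δ3=-7/2
row 1: diag=4, rhs=-12; c'=1/4, d'=-3
row 2: denom=8−1·1/4=31/4; d'=(42−1·-3)/(31/4)=180/31
row 3: denom=10−3·12/31=274/31; d'=(-33−3·180/31)/(274/31)=-1563/274
back: M3=-1563/274
back: M2=180/31−12/31·-1563/274=1098/137
back: M1=-3−1/4·1098/137=-1371/274
M: M0=0, M1=-1371/274, M2=1098/137, M3=-1563/274, M4=0
seg 0: a=4, c=M0/2=0, d=(M1−M0)/(6·1)=-457/548, b=Δ0−h0·(2M0+M1)/6=-1187/548
seg 1: a=1, c=M1/2=-1371/548, d=(M2−M1)/(6·1)=1189/548, b=Δ1−h1·(2M1+M2)/6=-1279/274
seg 2: a=-4, c=M2/2=549/137, d=(M3−M2)/(6·3)=-1253/1644, b=Δ2−h2·(2M2+M3)/6=-1733/548
seg 3: a=2, c=M3/2=-1563/548, d=(M4−M3)/(6·2)=521/1096, b=Δ3−h3·(2M3+M4)/6=83/274
t_q=7/2 → seg 2, τ=3/2; S=-4+-1733/548·τ+549/137·τ²+-1253/1644·τ³=-10081/4384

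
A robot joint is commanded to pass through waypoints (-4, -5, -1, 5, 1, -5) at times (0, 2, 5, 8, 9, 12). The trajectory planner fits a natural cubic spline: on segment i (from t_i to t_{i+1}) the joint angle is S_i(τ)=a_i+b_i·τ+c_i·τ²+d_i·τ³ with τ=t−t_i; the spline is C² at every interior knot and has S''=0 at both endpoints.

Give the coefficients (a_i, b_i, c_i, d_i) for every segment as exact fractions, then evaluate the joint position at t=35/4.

Δ: Δ0=-1/2, Δ1=4/3, Δ2=2, Δ3=-4, Δ4=-2
row 1: diag=10, rhs=11; c'=3/10, d'=11/10
row 2: denom=12−3·3/10=111/10; d'=(4−3·11/10)/(111/10)=7/111
row 3: denom=8−3·10/37=266/37; d'=(-36−3·7/111)/(266/37)=-1339/266
row 4: denom=8−1·37/266=2091/266; d'=(12−1·-1339/266)/(2091/266)=4531/2091
back: M4=4531/2091
back: M3=-1339/266−37/266·4531/2091=-11156/2091
back: M2=7/111−10/37·-11156/2091=1049/697
back: M1=11/10−3/10·1049/697=452/697
M: M0=0, M1=452/697, M2=1049/697, M3=-11156/2091, M4=4531/2091, M5=0
seg 0: a=-4, c=M0/2=0, d=(M1−M0)/(6·2)=113/2091, b=Δ0−h0·(2M0+M1)/6=-2995/4182
seg 1: a=-5, c=M1/2=226/697, d=(M2−M1)/(6·3)=199/4182, b=Δ1−h1·(2M1+M2)/6=-283/4182
seg 2: a=-1, c=M2/2=1049/1394, d=(M3−M2)/(6·3)=-14303/37638, b=Δ2−h2·(2M2+M3)/6=389/123
seg 3: a=5, c=M3/2=-5578/2091, d=(M4−M3)/(6·1)=1743/1394, b=Δ3−h3·(2M3+M4)/6=-10801/4182
seg 4: a=1, c=M4/2=4531/4182, d=(M5−M4)/(6·3)=-4531/37638, b=Δ4−h4·(2M4+M5)/6=-8713/2091
t_q=35/4 → seg 3, τ=3/4; S=5+-10801/4182·τ+-5578/2091·τ²+1743/1394·τ³=186453/89216

  seg 0: a=-4 b=-2995/4182 c=0 d=113/2091
  seg 1: a=-5 b=-283/4182 c=226/697 d=199/4182
  seg 2: a=-1 b=389/123 c=1049/1394 d=-14303/37638
  seg 3: a=5 b=-10801/4182 c=-5578/2091 d=1743/1394
  seg 4: a=1 b=-8713/2091 c=4531/4182 d=-4531/37638
S(35/4) = 186453/89216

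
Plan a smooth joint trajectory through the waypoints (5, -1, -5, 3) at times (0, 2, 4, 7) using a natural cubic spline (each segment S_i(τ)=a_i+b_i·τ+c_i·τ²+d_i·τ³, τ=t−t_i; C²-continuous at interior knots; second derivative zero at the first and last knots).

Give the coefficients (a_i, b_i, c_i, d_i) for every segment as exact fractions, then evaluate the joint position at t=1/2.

Δ: Δ0=-3, Δ1=-2, Δ2=8/3
row 1: diag=8, rhs=6; c'=1/4, d'=3/4
row 2: denom=10−2·1/4=19/2; d'=(28−2·3/4)/(19/2)=53/19
back: M2=53/19
back: M1=3/4−1/4·53/19=1/19
M: M0=0, M1=1/19, M2=53/19, M3=0
seg 0: a=5, c=M0/2=0, d=(M1−M0)/(6·2)=1/228, b=Δ0−h0·(2M0+M1)/6=-172/57
seg 1: a=-1, c=M1/2=1/38, d=(M2−M1)/(6·2)=13/57, b=Δ1−h1·(2M1+M2)/6=-169/57
seg 2: a=-5, c=M2/2=53/38, d=(M3−M2)/(6·3)=-53/342, b=Δ2−h2·(2M2+M3)/6=-7/57
t_q=1/2 → seg 0, τ=1/2; S=5+-172/57·τ+0·τ²+1/228·τ³=2123/608

  seg 0: a=5 b=-172/57 c=0 d=1/228
  seg 1: a=-1 b=-169/57 c=1/38 d=13/57
  seg 2: a=-5 b=-7/57 c=53/38 d=-53/342
S(1/2) = 2123/608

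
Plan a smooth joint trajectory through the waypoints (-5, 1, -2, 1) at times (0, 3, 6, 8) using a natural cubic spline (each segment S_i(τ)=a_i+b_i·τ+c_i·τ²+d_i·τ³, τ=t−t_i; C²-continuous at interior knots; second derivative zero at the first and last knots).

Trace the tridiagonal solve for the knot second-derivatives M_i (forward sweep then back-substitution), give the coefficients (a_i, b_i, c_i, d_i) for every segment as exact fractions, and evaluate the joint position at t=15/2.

  seg 0: a=-5 b=223/74 c=0 d=-25/222
  seg 1: a=1 b=-1/37 c=-75/74 d=17/74
  seg 2: a=-2 b=7/74 c=39/37 d=-13/74
S(15/2) = -47/592

Δ: Δ0=2, Δ1=-1, Δ2=3/2
row 1: diag=12, rhs=-18; c'=1/4, d'=-3/2
row 2: denom=10−3·1/4=37/4; d'=(15−3·-3/2)/(37/4)=78/37
back: M2=78/37
back: M1=-3/2−1/4·78/37=-75/37
M: M0=0, M1=-75/37, M2=78/37, M3=0
seg 0: a=-5, c=M0/2=0, d=(M1−M0)/(6·3)=-25/222, b=Δ0−h0·(2M0+M1)/6=223/74
seg 1: a=1, c=M1/2=-75/74, d=(M2−M1)/(6·3)=17/74, b=Δ1−h1·(2M1+M2)/6=-1/37
seg 2: a=-2, c=M2/2=39/37, d=(M3−M2)/(6·2)=-13/74, b=Δ2−h2·(2M2+M3)/6=7/74
t_q=15/2 → seg 2, τ=3/2; S=-2+7/74·τ+39/37·τ²+-13/74·τ³=-47/592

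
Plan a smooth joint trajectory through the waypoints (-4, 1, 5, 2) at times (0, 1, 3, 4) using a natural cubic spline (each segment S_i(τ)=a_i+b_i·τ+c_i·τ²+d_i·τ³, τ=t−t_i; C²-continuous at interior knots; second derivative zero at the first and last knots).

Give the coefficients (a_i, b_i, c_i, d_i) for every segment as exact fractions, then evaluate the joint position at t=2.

  seg 0: a=-4 b=21/4 c=0 d=-1/4
  seg 1: a=1 b=9/2 c=-3/4 d=-1/4
  seg 2: a=5 b=-3/2 c=-9/4 d=3/4
S(2) = 9/2

Δ: Δ0=5, Δ1=2, Δ2=-3
row 1: diag=6, rhs=-18; c'=1/3, d'=-3
row 2: denom=6−2·1/3=16/3; d'=(-30−2·-3)/(16/3)=-9/2
back: M2=-9/2
back: M1=-3−1/3·-9/2=-3/2
M: M0=0, M1=-3/2, M2=-9/2, M3=0
seg 0: a=-4, c=M0/2=0, d=(M1−M0)/(6·1)=-1/4, b=Δ0−h0·(2M0+M1)/6=21/4
seg 1: a=1, c=M1/2=-3/4, d=(M2−M1)/(6·2)=-1/4, b=Δ1−h1·(2M1+M2)/6=9/2
seg 2: a=5, c=M2/2=-9/4, d=(M3−M2)/(6·1)=3/4, b=Δ2−h2·(2M2+M3)/6=-3/2
t_q=2 → seg 1, τ=1; S=1+9/2·τ+-3/4·τ²+-1/4·τ³=9/2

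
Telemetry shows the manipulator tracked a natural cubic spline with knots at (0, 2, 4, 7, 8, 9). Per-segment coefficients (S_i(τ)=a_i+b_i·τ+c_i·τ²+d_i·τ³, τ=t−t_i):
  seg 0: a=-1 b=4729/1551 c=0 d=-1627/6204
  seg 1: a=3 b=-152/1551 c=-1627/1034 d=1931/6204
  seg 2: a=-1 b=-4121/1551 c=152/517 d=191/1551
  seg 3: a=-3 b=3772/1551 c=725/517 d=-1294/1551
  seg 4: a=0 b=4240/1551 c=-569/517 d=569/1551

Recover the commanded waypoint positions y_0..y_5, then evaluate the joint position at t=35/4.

y_0 = S_0(0) = a_0 = -1
y_1 = S_1(0) = a_1 = 3
y_2 = S_2(0) = a_2 = -1
y_3 = S_3(0) = a_3 = -3
y_4 = S_4(0) = a_4 = 0
y_5 = S_4(1) = 2
t_q=35/4 is in segment 4 (τ=3/4); S_4(τ)=52477/33088

y_0=-1 y_1=3 y_2=-1 y_3=-3 y_4=0 y_5=2
S(35/4) = 52477/33088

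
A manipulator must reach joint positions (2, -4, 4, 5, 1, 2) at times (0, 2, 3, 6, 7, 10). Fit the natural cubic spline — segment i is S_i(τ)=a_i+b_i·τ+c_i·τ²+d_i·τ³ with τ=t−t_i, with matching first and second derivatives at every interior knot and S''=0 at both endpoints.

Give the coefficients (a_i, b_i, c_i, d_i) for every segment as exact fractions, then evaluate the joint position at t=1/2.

Δ: Δ0=-3, Δ1=8, Δ2=1/3, Δ3=-4, Δ4=1/3
row 1: diag=6, rhs=66; c'=1/6, d'=11
row 2: denom=8−1·1/6=47/6; d'=(-46−1·11)/(47/6)=-342/47
row 3: denom=8−3·18/47=322/47; d'=(-26−3·-342/47)/(322/47)=-14/23
row 4: denom=8−1·47/322=2529/322; d'=(26−1·-14/23)/(2529/322)=952/281
back: M4=952/281
back: M3=-14/23−47/322·952/281=-310/281
back: M2=-342/47−18/47·-310/281=-1926/281
back: M1=11−1/6·-1926/281=3412/281
M: M0=0, M1=3412/281, M2=-1926/281, M3=-310/281, M4=952/281, M5=0
seg 0: a=2, c=M0/2=0, d=(M1−M0)/(6·2)=853/843, b=Δ0−h0·(2M0+M1)/6=-5941/843
seg 1: a=-4, c=M1/2=1706/281, d=(M2−M1)/(6·1)=-2669/843, b=Δ1−h1·(2M1+M2)/6=4295/843
seg 2: a=4, c=M2/2=-963/281, d=(M3−M2)/(6·3)=808/2529, b=Δ2−h2·(2M2+M3)/6=6524/843
seg 3: a=5, c=M3/2=-155/281, d=(M4−M3)/(6·1)=631/843, b=Δ3−h3·(2M3+M4)/6=-3538/843
seg 4: a=1, c=M4/2=476/281, d=(M5−M4)/(6·3)=-476/2529, b=Δ4−h4·(2M4+M5)/6=-2575/843
t_q=1/2 → seg 0, τ=1/2; S=2+-5941/843·τ+0·τ²+853/843·τ³=-3141/2248

  seg 0: a=2 b=-5941/843 c=0 d=853/843
  seg 1: a=-4 b=4295/843 c=1706/281 d=-2669/843
  seg 2: a=4 b=6524/843 c=-963/281 d=808/2529
  seg 3: a=5 b=-3538/843 c=-155/281 d=631/843
  seg 4: a=1 b=-2575/843 c=476/281 d=-476/2529
S(1/2) = -3141/2248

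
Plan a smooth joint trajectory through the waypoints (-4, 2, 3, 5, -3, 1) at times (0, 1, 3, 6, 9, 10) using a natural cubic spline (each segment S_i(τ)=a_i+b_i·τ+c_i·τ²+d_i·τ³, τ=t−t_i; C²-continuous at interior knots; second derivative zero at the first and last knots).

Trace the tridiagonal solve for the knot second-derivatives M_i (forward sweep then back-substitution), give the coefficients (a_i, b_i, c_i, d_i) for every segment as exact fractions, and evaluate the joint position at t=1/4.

  seg 0: a=-4 b=5223/740 c=0 d=-783/740
  seg 1: a=2 b=1437/370 c=-2349/740 d=1097/1480
  seg 2: a=3 b=3/37 c=471/370 d=-97/270
  seg 3: a=5 b=-733/370 c=-1088/555 d=5767/9990
  seg 4: a=-3 b=341/185 c=1197/370 d=-399/370
S(1/4) = -21331/9472

Δ: Δ0=6, Δ1=1/2, Δ2=2/3, Δ3=-8/3, Δ4=4
row 1: diag=6, rhs=-33; c'=1/3, d'=-11/2
row 2: denom=10−2·1/3=28/3; d'=(1−2·-11/2)/(28/3)=9/7
row 3: denom=12−3·9/28=309/28; d'=(-20−3·9/7)/(309/28)=-668/309
row 4: denom=8−3·28/103=740/103; d'=(40−3·-668/309)/(740/103)=1197/185
back: M4=1197/185
back: M3=-668/309−28/103·1197/185=-2176/555
back: M2=9/7−9/28·-2176/555=471/185
back: M1=-11/2−1/3·471/185=-2349/370
M: M0=0, M1=-2349/370, M2=471/185, M3=-2176/555, M4=1197/185, M5=0
seg 0: a=-4, c=M0/2=0, d=(M1−M0)/(6·1)=-783/740, b=Δ0−h0·(2M0+M1)/6=5223/740
seg 1: a=2, c=M1/2=-2349/740, d=(M2−M1)/(6·2)=1097/1480, b=Δ1−h1·(2M1+M2)/6=1437/370
seg 2: a=3, c=M2/2=471/370, d=(M3−M2)/(6·3)=-97/270, b=Δ2−h2·(2M2+M3)/6=3/37
seg 3: a=5, c=M3/2=-1088/555, d=(M4−M3)/(6·3)=5767/9990, b=Δ3−h3·(2M3+M4)/6=-733/370
seg 4: a=-3, c=M4/2=1197/370, d=(M5−M4)/(6·1)=-399/370, b=Δ4−h4·(2M4+M5)/6=341/185
t_q=1/4 → seg 0, τ=1/4; S=-4+5223/740·τ+0·τ²+-783/740·τ³=-21331/9472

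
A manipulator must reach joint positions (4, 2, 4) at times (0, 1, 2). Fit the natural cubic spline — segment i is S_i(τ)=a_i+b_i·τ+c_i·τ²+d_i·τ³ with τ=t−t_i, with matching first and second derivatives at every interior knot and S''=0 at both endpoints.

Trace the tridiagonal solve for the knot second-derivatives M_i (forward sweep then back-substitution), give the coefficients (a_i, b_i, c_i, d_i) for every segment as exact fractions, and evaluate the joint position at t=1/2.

Δ: Δ0=-2, Δ1=2
row 1: diag=4, rhs=24; c'=1/4, d'=6
back: M1=6
M: M0=0, M1=6, M2=0
seg 0: a=4, c=M0/2=0, d=(M1−M0)/(6·1)=1, b=Δ0−h0·(2M0+M1)/6=-3
seg 1: a=2, c=M1/2=3, d=(M2−M1)/(6·1)=-1, b=Δ1−h1·(2M1+M2)/6=0
t_q=1/2 → seg 0, τ=1/2; S=4+-3·τ+0·τ²+1·τ³=21/8

  seg 0: a=4 b=-3 c=0 d=1
  seg 1: a=2 b=0 c=3 d=-1
S(1/2) = 21/8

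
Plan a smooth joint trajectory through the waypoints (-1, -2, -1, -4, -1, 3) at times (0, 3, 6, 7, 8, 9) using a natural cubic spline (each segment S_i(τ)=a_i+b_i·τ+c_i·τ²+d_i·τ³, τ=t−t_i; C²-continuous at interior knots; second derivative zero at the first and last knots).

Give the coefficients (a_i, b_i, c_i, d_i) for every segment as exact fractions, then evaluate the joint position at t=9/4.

  seg 0: a=-1 b=-436/419 c=0 d=889/11313
  seg 1: a=-2 b=453/419 c=889/1257 d=-3607/11313
  seg 2: a=-1 b=-1376/419 c=-906/419 d=1025/419
  seg 3: a=-4 b=-113/419 c=2169/419 d=-799/419
  seg 4: a=-1 b=1828/419 c=-228/419 d=76/419
S(9/4) = -65597/26816

Δ: Δ0=-1/3, Δ1=1/3, Δ2=-3, Δ3=3, Δ4=4
row 1: diag=12, rhs=4; c'=1/4, d'=1/3
row 2: denom=8−3·1/4=29/4; d'=(-20−3·1/3)/(29/4)=-84/29
row 3: denom=4−1·4/29=112/29; d'=(36−1·-84/29)/(112/29)=141/14
row 4: denom=4−1·29/112=419/112; d'=(6−1·141/14)/(419/112)=-456/419
back: M4=-456/419
back: M3=141/14−29/112·-456/419=4338/419
back: M2=-84/29−4/29·4338/419=-1812/419
back: M1=1/3−1/4·-1812/419=1778/1257
M: M0=0, M1=1778/1257, M2=-1812/419, M3=4338/419, M4=-456/419, M5=0
seg 0: a=-1, c=M0/2=0, d=(M1−M0)/(6·3)=889/11313, b=Δ0−h0·(2M0+M1)/6=-436/419
seg 1: a=-2, c=M1/2=889/1257, d=(M2−M1)/(6·3)=-3607/11313, b=Δ1−h1·(2M1+M2)/6=453/419
seg 2: a=-1, c=M2/2=-906/419, d=(M3−M2)/(6·1)=1025/419, b=Δ2−h2·(2M2+M3)/6=-1376/419
seg 3: a=-4, c=M3/2=2169/419, d=(M4−M3)/(6·1)=-799/419, b=Δ3−h3·(2M3+M4)/6=-113/419
seg 4: a=-1, c=M4/2=-228/419, d=(M5−M4)/(6·1)=76/419, b=Δ4−h4·(2M4+M5)/6=1828/419
t_q=9/4 → seg 0, τ=9/4; S=-1+-436/419·τ+0·τ²+889/11313·τ³=-65597/26816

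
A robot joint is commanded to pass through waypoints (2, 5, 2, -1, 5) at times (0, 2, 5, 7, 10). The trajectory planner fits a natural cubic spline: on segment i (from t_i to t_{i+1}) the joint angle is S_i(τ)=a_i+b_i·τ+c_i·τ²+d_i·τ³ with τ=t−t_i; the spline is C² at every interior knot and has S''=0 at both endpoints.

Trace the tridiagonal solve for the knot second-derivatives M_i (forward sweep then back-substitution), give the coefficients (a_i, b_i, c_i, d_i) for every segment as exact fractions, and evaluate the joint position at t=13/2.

Δ: Δ0=3/2, Δ1=-1, Δ2=-3/2, Δ3=2
row 1: diag=10, rhs=-15; c'=3/10, d'=-3/2
row 2: denom=10−3·3/10=91/10; d'=(-3−3·-3/2)/(91/10)=15/91
row 3: denom=10−2·20/91=870/91; d'=(21−2·15/91)/(870/91)=627/290
back: M3=627/290
back: M2=15/91−20/91·627/290=-9/29
back: M1=-3/2−3/10·-9/29=-204/145
M: M0=0, M1=-204/145, M2=-9/29, M3=627/290, M4=0
seg 0: a=2, c=M0/2=0, d=(M1−M0)/(6·2)=-17/145, b=Δ0−h0·(2M0+M1)/6=571/290
seg 1: a=5, c=M1/2=-102/145, d=(M2−M1)/(6·3)=53/870, b=Δ1−h1·(2M1+M2)/6=163/290
seg 2: a=2, c=M2/2=-9/58, d=(M3−M2)/(6·2)=239/1160, b=Δ2−h2·(2M2+M3)/6=-292/145
seg 3: a=-1, c=M3/2=627/580, d=(M4−M3)/(6·3)=-209/1740, b=Δ3−h3·(2M3+M4)/6=-47/290
t_q=13/2 → seg 2, τ=3/2; S=2+-292/145·τ+-9/58·τ²+239/1160·τ³=-6259/9280

  seg 0: a=2 b=571/290 c=0 d=-17/145
  seg 1: a=5 b=163/290 c=-102/145 d=53/870
  seg 2: a=2 b=-292/145 c=-9/58 d=239/1160
  seg 3: a=-1 b=-47/290 c=627/580 d=-209/1740
S(13/2) = -6259/9280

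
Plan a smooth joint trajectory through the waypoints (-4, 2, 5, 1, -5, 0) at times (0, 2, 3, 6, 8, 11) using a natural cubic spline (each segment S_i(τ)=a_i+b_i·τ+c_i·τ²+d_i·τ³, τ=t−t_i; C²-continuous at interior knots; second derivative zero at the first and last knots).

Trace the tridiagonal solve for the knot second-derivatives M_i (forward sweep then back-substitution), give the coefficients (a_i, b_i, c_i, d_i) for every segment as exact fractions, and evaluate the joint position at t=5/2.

  seg 0: a=-4 b=2810/993 c=0 d=169/3972
  seg 1: a=2 b=3317/993 c=169/662 d=-1183/1986
  seg 2: a=5 b=4099/1986 c=-507/331 d=793/5958
  seg 3: a=1 b=-3508/993 c=-221/662 d=298/993
  seg 4: a=-5 b=-1258/993 c=971/662 d=-971/5958
S(5/2) = 19381/5296

Δ: Δ0=3, Δ1=3, Δ2=-4/3, Δ3=-3, Δ4=5/3
row 1: diag=6, rhs=0; c'=1/6, d'=0
row 2: denom=8−1·1/6=47/6; d'=(-26−1·0)/(47/6)=-156/47
row 3: denom=10−3·18/47=416/47; d'=(-10−3·-156/47)/(416/47)=-1/208
row 4: denom=10−2·47/208=993/104; d'=(28−2·-1/208)/(993/104)=971/331
back: M4=971/331
back: M3=-1/208−47/208·971/331=-221/331
back: M2=-156/47−18/47·-221/331=-1014/331
back: M1=0−1/6·-1014/331=169/331
M: M0=0, M1=169/331, M2=-1014/331, M3=-221/331, M4=971/331, M5=0
seg 0: a=-4, c=M0/2=0, d=(M1−M0)/(6·2)=169/3972, b=Δ0−h0·(2M0+M1)/6=2810/993
seg 1: a=2, c=M1/2=169/662, d=(M2−M1)/(6·1)=-1183/1986, b=Δ1−h1·(2M1+M2)/6=3317/993
seg 2: a=5, c=M2/2=-507/331, d=(M3−M2)/(6·3)=793/5958, b=Δ2−h2·(2M2+M3)/6=4099/1986
seg 3: a=1, c=M3/2=-221/662, d=(M4−M3)/(6·2)=298/993, b=Δ3−h3·(2M3+M4)/6=-3508/993
seg 4: a=-5, c=M4/2=971/662, d=(M5−M4)/(6·3)=-971/5958, b=Δ4−h4·(2M4+M5)/6=-1258/993
t_q=5/2 → seg 1, τ=1/2; S=2+3317/993·τ+169/662·τ²+-1183/1986·τ³=19381/5296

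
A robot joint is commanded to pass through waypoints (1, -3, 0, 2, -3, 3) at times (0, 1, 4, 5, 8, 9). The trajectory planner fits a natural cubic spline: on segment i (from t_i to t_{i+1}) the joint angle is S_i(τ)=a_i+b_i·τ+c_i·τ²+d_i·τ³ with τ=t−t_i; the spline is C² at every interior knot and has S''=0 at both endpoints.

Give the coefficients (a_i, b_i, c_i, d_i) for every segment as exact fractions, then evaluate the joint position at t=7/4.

  seg 0: a=1 b=-13682/2961 c=0 d=1838/2961
  seg 1: a=-3 b=-8168/2961 c=1838/987 d=-5413/26649
  seg 2: a=0 b=8677/2961 c=101/2961 d=-136/141
  seg 3: a=2 b=311/2961 c=-8467/2961 d=20155/26649
  seg 4: a=-3 b=9974/2961 c=3896/987 d=-3896/2961
S(7/4) = -86479/21056

Δ: Δ0=-4, Δ1=1, Δ2=2, Δ3=-5/3, Δ4=6
row 1: diag=8, rhs=30; c'=3/8, d'=15/4
row 2: denom=8−3·3/8=55/8; d'=(6−3·15/4)/(55/8)=-42/55
row 3: denom=8−1·8/55=432/55; d'=(-22−1·-42/55)/(432/55)=-73/27
row 4: denom=8−3·55/144=329/48; d'=(46−3·-73/27)/(329/48)=7792/987
back: M4=7792/987
back: M3=-73/27−55/144·7792/987=-16934/2961
back: M2=-42/55−8/55·-16934/2961=202/2961
back: M1=15/4−3/8·202/2961=3676/987
M: M0=0, M1=3676/987, M2=202/2961, M3=-16934/2961, M4=7792/987, M5=0
seg 0: a=1, c=M0/2=0, d=(M1−M0)/(6·1)=1838/2961, b=Δ0−h0·(2M0+M1)/6=-13682/2961
seg 1: a=-3, c=M1/2=1838/987, d=(M2−M1)/(6·3)=-5413/26649, b=Δ1−h1·(2M1+M2)/6=-8168/2961
seg 2: a=0, c=M2/2=101/2961, d=(M3−M2)/(6·1)=-136/141, b=Δ2−h2·(2M2+M3)/6=8677/2961
seg 3: a=2, c=M3/2=-8467/2961, d=(M4−M3)/(6·3)=20155/26649, b=Δ3−h3·(2M3+M4)/6=311/2961
seg 4: a=-3, c=M4/2=3896/987, d=(M5−M4)/(6·1)=-3896/2961, b=Δ4−h4·(2M4+M5)/6=9974/2961
t_q=7/4 → seg 1, τ=3/4; S=-3+-8168/2961·τ+1838/987·τ²+-5413/26649·τ³=-86479/21056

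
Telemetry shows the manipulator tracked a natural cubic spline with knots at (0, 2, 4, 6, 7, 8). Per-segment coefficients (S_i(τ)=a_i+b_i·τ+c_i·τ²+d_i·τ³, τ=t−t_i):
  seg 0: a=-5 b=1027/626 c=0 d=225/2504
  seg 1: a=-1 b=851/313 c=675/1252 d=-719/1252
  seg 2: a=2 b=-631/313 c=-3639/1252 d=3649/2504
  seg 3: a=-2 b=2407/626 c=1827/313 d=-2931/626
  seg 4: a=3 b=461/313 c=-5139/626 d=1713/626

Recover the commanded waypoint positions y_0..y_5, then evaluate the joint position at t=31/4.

y_0=-5 y_1=-1 y_2=2 y_3=-2 y_4=3 y_5=-1
S(31/4) = 25695/40064

y_0 = S_0(0) = a_0 = -5
y_1 = S_1(0) = a_1 = -1
y_2 = S_2(0) = a_2 = 2
y_3 = S_3(0) = a_3 = -2
y_4 = S_4(0) = a_4 = 3
y_5 = S_4(1) = -1
t_q=31/4 is in segment 4 (τ=3/4); S_4(τ)=25695/40064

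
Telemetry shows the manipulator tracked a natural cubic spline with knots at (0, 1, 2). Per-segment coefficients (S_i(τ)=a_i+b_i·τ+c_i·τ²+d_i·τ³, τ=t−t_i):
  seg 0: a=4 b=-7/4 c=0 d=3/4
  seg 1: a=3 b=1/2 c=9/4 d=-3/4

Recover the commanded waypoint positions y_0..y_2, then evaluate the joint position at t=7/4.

y_0 = S_0(0) = a_0 = 4
y_1 = S_1(0) = a_1 = 3
y_2 = S_1(1) = 5
t_q=7/4 is in segment 1 (τ=3/4); S_1(τ)=1107/256

y_0=4 y_1=3 y_2=5
S(7/4) = 1107/256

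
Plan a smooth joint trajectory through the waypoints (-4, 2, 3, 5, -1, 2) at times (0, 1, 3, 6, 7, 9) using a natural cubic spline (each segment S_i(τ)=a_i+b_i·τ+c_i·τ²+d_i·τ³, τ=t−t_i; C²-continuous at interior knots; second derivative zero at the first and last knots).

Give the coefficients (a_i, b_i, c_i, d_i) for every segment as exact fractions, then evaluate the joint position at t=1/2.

Δ: Δ0=6, Δ1=1/2, Δ2=2/3, Δ3=-6, Δ4=3/2
row 1: diag=6, rhs=-33; c'=1/3, d'=-11/2
row 2: denom=10−2·1/3=28/3; d'=(1−2·-11/2)/(28/3)=9/7
row 3: denom=8−3·9/28=197/28; d'=(-40−3·9/7)/(197/28)=-1228/197
row 4: denom=6−1·28/197=1154/197; d'=(45−1·-1228/197)/(1154/197)=10093/1154
back: M4=10093/1154
back: M3=-1228/197−28/197·10093/1154=-4314/577
back: M2=9/7−9/28·-4314/577=4257/1154
back: M1=-11/2−1/3·4257/1154=-3883/577
M: M0=0, M1=-3883/577, M2=4257/1154, M3=-4314/577, M4=10093/1154, M5=0
seg 0: a=-4, c=M0/2=0, d=(M1−M0)/(6·1)=-3883/3462, b=Δ0−h0·(2M0+M1)/6=24655/3462
seg 1: a=2, c=M1/2=-3883/1154, d=(M2−M1)/(6·2)=12023/13848, b=Δ1−h1·(2M1+M2)/6=6503/1731
seg 2: a=3, c=M2/2=4257/2308, d=(M3−M2)/(6·3)=-4295/6924, b=Δ2−h2·(2M2+M3)/6=2479/3462
seg 3: a=5, c=M3/2=-2157/577, d=(M4−M3)/(6·1)=18721/6924, b=Δ3−h3·(2M3+M4)/6=-34381/6924
seg 4: a=-1, c=M4/2=10093/2308, d=(M5−M4)/(6·2)=-10093/13848, b=Δ4−h4·(2M4+M5)/6=-14993/3462
t_q=1/2 → seg 0, τ=1/2; S=-4+24655/3462·τ+0·τ²+-3883/3462·τ³=-5349/9232

  seg 0: a=-4 b=24655/3462 c=0 d=-3883/3462
  seg 1: a=2 b=6503/1731 c=-3883/1154 d=12023/13848
  seg 2: a=3 b=2479/3462 c=4257/2308 d=-4295/6924
  seg 3: a=5 b=-34381/6924 c=-2157/577 d=18721/6924
  seg 4: a=-1 b=-14993/3462 c=10093/2308 d=-10093/13848
S(1/2) = -5349/9232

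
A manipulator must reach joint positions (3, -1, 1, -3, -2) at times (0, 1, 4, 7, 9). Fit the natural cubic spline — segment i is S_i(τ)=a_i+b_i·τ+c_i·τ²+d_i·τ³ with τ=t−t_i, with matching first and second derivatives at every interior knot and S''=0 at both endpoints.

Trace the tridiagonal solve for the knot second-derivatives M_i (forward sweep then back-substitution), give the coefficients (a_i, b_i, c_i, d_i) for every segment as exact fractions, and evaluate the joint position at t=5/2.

Δ: Δ0=-4, Δ1=2/3, Δ2=-4/3, Δ3=1/2
row 1: diag=8, rhs=28; c'=3/8, d'=7/2
row 2: denom=12−3·3/8=87/8; d'=(-12−3·7/2)/(87/8)=-60/29
row 3: denom=10−3·8/29=266/29; d'=(11−3·-60/29)/(266/29)=499/266
back: M3=499/266
back: M2=-60/29−8/29·499/266=-344/133
back: M1=7/2−3/8·-344/133=1189/266
M: M0=0, M1=1189/266, M2=-344/133, M3=499/266, M4=0
seg 0: a=3, c=M0/2=0, d=(M1−M0)/(6·1)=1189/1596, b=Δ0−h0·(2M0+M1)/6=-7573/1596
seg 1: a=-1, c=M1/2=1189/532, d=(M2−M1)/(6·3)=-1877/4788, b=Δ1−h1·(2M1+M2)/6=-2003/798
seg 2: a=1, c=M2/2=-172/133, d=(M3−M2)/(6·3)=1187/4788, b=Δ2−h2·(2M2+M3)/6=503/1596
seg 3: a=-3, c=M3/2=499/532, d=(M4−M3)/(6·2)=-499/3192, b=Δ3−h3·(2M3+M4)/6=-599/798
t_q=5/2 → seg 1, τ=3/2; S=-1+-2003/798·τ+1189/532·τ²+-1877/4788·τ³=-4509/4256

  seg 0: a=3 b=-7573/1596 c=0 d=1189/1596
  seg 1: a=-1 b=-2003/798 c=1189/532 d=-1877/4788
  seg 2: a=1 b=503/1596 c=-172/133 d=1187/4788
  seg 3: a=-3 b=-599/798 c=499/532 d=-499/3192
S(5/2) = -4509/4256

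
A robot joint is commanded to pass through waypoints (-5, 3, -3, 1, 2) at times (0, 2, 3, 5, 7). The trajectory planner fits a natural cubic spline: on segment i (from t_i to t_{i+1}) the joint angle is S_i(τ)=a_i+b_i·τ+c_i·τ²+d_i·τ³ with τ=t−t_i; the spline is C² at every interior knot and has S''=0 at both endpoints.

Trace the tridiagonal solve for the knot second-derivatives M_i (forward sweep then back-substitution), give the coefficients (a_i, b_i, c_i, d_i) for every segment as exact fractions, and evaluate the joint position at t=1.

Δ: Δ0=4, Δ1=-6, Δ2=2, Δ3=1/2
row 1: diag=6, rhs=-60; c'=1/6, d'=-10
row 2: denom=6−1·1/6=35/6; d'=(48−1·-10)/(35/6)=348/35
row 3: denom=8−2·12/35=256/35; d'=(-9−2·348/35)/(256/35)=-1011/256
back: M3=-1011/256
back: M2=348/35−12/35·-1011/256=723/64
back: M1=-10−1/6·723/64=-1521/128
M: M0=0, M1=-1521/128, M2=723/64, M3=-1011/256, M4=0
seg 0: a=-5, c=M0/2=0, d=(M1−M0)/(6·2)=-507/512, b=Δ0−h0·(2M0+M1)/6=1019/128
seg 1: a=3, c=M1/2=-1521/256, d=(M2−M1)/(6·1)=989/256, b=Δ1−h1·(2M1+M2)/6=-251/64
seg 2: a=-3, c=M2/2=723/128, d=(M3−M2)/(6·2)=-1301/1024, b=Δ2−h2·(2M2+M3)/6=-1079/256
seg 3: a=1, c=M3/2=-1011/512, d=(M4−M3)/(6·2)=337/1024, b=Δ3−h3·(2M3+M4)/6=401/128
t_q=1 → seg 0, τ=1; S=-5+1019/128·τ+0·τ²+-507/512·τ³=1009/512

  seg 0: a=-5 b=1019/128 c=0 d=-507/512
  seg 1: a=3 b=-251/64 c=-1521/256 d=989/256
  seg 2: a=-3 b=-1079/256 c=723/128 d=-1301/1024
  seg 3: a=1 b=401/128 c=-1011/512 d=337/1024
S(1) = 1009/512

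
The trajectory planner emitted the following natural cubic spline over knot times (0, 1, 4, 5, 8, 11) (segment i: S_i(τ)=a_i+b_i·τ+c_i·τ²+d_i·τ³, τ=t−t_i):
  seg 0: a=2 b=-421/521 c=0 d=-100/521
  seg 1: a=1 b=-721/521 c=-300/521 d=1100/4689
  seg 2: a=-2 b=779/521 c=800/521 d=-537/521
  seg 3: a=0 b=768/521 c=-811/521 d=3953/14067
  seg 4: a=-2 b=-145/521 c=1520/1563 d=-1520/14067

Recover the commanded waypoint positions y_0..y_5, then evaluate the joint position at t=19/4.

y_0 = S_0(0) = a_0 = 2
y_1 = S_1(0) = a_1 = 1
y_2 = S_2(0) = a_2 = -2
y_3 = S_3(0) = a_3 = 0
y_4 = S_4(0) = a_4 = -2
y_5 = S_4(3) = 3
t_q=19/4 is in segment 2 (τ=3/4); S_2(τ)=-14995/33344

y_0=2 y_1=1 y_2=-2 y_3=0 y_4=-2 y_5=3
S(19/4) = -14995/33344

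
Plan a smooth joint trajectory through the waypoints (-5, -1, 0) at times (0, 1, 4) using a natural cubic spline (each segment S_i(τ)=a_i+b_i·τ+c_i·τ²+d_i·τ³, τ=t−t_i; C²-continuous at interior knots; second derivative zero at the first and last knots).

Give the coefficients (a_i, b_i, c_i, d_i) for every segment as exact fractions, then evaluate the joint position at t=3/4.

  seg 0: a=-5 b=107/24 c=0 d=-11/24
  seg 1: a=-1 b=37/12 c=-11/8 d=11/72
S(3/4) = -947/512

Δ: Δ0=4, Δ1=1/3
row 1: diag=8, rhs=-22; c'=3/8, d'=-11/4
back: M1=-11/4
M: M0=0, M1=-11/4, M2=0
seg 0: a=-5, c=M0/2=0, d=(M1−M0)/(6·1)=-11/24, b=Δ0−h0·(2M0+M1)/6=107/24
seg 1: a=-1, c=M1/2=-11/8, d=(M2−M1)/(6·3)=11/72, b=Δ1−h1·(2M1+M2)/6=37/12
t_q=3/4 → seg 0, τ=3/4; S=-5+107/24·τ+0·τ²+-11/24·τ³=-947/512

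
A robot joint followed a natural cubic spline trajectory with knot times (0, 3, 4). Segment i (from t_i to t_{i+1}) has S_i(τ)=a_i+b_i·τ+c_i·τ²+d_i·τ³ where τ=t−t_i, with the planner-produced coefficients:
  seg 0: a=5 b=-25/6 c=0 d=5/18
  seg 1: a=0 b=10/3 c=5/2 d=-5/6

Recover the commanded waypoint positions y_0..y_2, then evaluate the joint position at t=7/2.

y_0=5 y_1=0 y_2=5
S(7/2) = 35/16

y_0 = S_0(0) = a_0 = 5
y_1 = S_1(0) = a_1 = 0
y_2 = S_1(1) = 5
t_q=7/2 is in segment 1 (τ=1/2); S_1(τ)=35/16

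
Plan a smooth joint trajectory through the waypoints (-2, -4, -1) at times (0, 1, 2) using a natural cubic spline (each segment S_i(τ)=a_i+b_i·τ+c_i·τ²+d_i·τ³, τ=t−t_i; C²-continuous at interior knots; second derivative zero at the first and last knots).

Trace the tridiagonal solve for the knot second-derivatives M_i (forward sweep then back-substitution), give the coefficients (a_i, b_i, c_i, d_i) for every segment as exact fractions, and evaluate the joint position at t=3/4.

  seg 0: a=-2 b=-13/4 c=0 d=5/4
  seg 1: a=-4 b=1/2 c=15/4 d=-5/4
S(3/4) = -1001/256

Δ: Δ0=-2, Δ1=3
row 1: diag=4, rhs=30; c'=1/4, d'=15/2
back: M1=15/2
M: M0=0, M1=15/2, M2=0
seg 0: a=-2, c=M0/2=0, d=(M1−M0)/(6·1)=5/4, b=Δ0−h0·(2M0+M1)/6=-13/4
seg 1: a=-4, c=M1/2=15/4, d=(M2−M1)/(6·1)=-5/4, b=Δ1−h1·(2M1+M2)/6=1/2
t_q=3/4 → seg 0, τ=3/4; S=-2+-13/4·τ+0·τ²+5/4·τ³=-1001/256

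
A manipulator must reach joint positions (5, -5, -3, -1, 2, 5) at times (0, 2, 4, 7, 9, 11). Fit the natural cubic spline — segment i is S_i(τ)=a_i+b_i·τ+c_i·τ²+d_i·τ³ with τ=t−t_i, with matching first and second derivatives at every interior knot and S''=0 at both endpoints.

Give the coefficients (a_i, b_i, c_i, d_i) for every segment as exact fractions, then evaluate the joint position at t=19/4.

Δ: Δ0=-5, Δ1=1, Δ2=2/3, Δ3=3/2, Δ4=3/2
row 1: diag=8, rhs=36; c'=1/4, d'=9/2
row 2: denom=10−2·1/4=19/2; d'=(-2−2·9/2)/(19/2)=-22/19
row 3: denom=10−3·6/19=172/19; d'=(5−3·-22/19)/(172/19)=161/172
row 4: denom=8−2·19/86=325/43; d'=(0−2·161/172)/(325/43)=-161/650
back: M4=-161/650
back: M3=161/172−19/86·-161/650=322/325
back: M2=-22/19−6/19·322/325=-478/325
back: M1=9/2−1/4·-478/325=1582/325
M: M0=0, M1=1582/325, M2=-478/325, M3=322/325, M4=-161/650, M5=0
seg 0: a=5, c=M0/2=0, d=(M1−M0)/(6·2)=791/1950, b=Δ0−h0·(2M0+M1)/6=-6457/975
seg 1: a=-5, c=M1/2=791/325, d=(M2−M1)/(6·2)=-103/195, b=Δ1−h1·(2M1+M2)/6=-1711/975
seg 2: a=-3, c=M2/2=-239/325, d=(M3−M2)/(6·3)=16/117, b=Δ2−h2·(2M2+M3)/6=1601/975
seg 3: a=-1, c=M3/2=161/325, d=(M4−M3)/(6·2)=-161/1560, b=Δ3−h3·(2M3+M4)/6=899/975
seg 4: a=2, c=M4/2=-161/1300, d=(M5−M4)/(6·2)=161/7800, b=Δ4−h4·(2M4+M5)/6=3247/1950
t_q=19/4 → seg 2, τ=3/4; S=-3+1601/975·τ+-239/325·τ²+16/117·τ³=-11047/5200

  seg 0: a=5 b=-6457/975 c=0 d=791/1950
  seg 1: a=-5 b=-1711/975 c=791/325 d=-103/195
  seg 2: a=-3 b=1601/975 c=-239/325 d=16/117
  seg 3: a=-1 b=899/975 c=161/325 d=-161/1560
  seg 4: a=2 b=3247/1950 c=-161/1300 d=161/7800
S(19/4) = -11047/5200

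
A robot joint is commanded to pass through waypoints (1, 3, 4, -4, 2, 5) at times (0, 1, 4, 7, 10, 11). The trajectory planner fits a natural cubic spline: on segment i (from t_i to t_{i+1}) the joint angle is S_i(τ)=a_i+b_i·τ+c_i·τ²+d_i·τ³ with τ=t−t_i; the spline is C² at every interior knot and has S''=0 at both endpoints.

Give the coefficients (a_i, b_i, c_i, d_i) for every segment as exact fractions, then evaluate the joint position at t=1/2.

  seg 0: a=1 b=4838/2331 c=0 d=-176/2331
  seg 1: a=3 b=4310/2331 c=-176/777 d=-1949/20979
  seg 2: a=4 b=-4705/2331 c=-2477/2331 d=160/567
  seg 3: a=-4 b=-1807/2331 c=3443/2331 d=-3860/20979
  seg 4: a=2 b=7271/2331 c=-139/777 d=139/2331
S(1/2) = 1576/777

Δ: Δ0=2, Δ1=1/3, Δ2=-8/3, Δ3=2, Δ4=3
row 1: diag=8, rhs=-10; c'=3/8, d'=-5/4
row 2: denom=12−3·3/8=87/8; d'=(-18−3·-5/4)/(87/8)=-38/29
row 3: denom=12−3·8/29=324/29; d'=(28−3·-38/29)/(324/29)=463/162
row 4: denom=8−3·29/108=259/36; d'=(6−3·463/162)/(259/36)=-278/777
back: M4=-278/777
back: M3=463/162−29/108·-278/777=6886/2331
back: M2=-38/29−8/29·6886/2331=-4954/2331
back: M1=-5/4−3/8·-4954/2331=-352/777
M: M0=0, M1=-352/777, M2=-4954/2331, M3=6886/2331, M4=-278/777, M5=0
seg 0: a=1, c=M0/2=0, d=(M1−M0)/(6·1)=-176/2331, b=Δ0−h0·(2M0+M1)/6=4838/2331
seg 1: a=3, c=M1/2=-176/777, d=(M2−M1)/(6·3)=-1949/20979, b=Δ1−h1·(2M1+M2)/6=4310/2331
seg 2: a=4, c=M2/2=-2477/2331, d=(M3−M2)/(6·3)=160/567, b=Δ2−h2·(2M2+M3)/6=-4705/2331
seg 3: a=-4, c=M3/2=3443/2331, d=(M4−M3)/(6·3)=-3860/20979, b=Δ3−h3·(2M3+M4)/6=-1807/2331
seg 4: a=2, c=M4/2=-139/777, d=(M5−M4)/(6·1)=139/2331, b=Δ4−h4·(2M4+M5)/6=7271/2331
t_q=1/2 → seg 0, τ=1/2; S=1+4838/2331·τ+0·τ²+-176/2331·τ³=1576/777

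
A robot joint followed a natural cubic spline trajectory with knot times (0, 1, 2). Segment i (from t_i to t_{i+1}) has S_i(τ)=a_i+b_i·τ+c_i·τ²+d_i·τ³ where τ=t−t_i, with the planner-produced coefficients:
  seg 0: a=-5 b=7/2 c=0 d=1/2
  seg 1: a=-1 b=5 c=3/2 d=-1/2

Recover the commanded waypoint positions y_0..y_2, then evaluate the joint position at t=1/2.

y_0=-5 y_1=-1 y_2=5
S(1/2) = -51/16

y_0 = S_0(0) = a_0 = -5
y_1 = S_1(0) = a_1 = -1
y_2 = S_1(1) = 5
t_q=1/2 is in segment 0 (τ=1/2); S_0(τ)=-51/16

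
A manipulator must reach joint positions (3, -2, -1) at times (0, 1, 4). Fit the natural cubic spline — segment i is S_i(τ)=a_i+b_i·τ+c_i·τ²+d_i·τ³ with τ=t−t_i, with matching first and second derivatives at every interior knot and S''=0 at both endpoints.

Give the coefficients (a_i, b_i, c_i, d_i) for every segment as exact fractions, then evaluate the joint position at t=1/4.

Δ: Δ0=-5, Δ1=1/3
row 1: diag=8, rhs=32; c'=3/8, d'=4
back: M1=4
M: M0=0, M1=4, M2=0
seg 0: a=3, c=M0/2=0, d=(M1−M0)/(6·1)=2/3, b=Δ0−h0·(2M0+M1)/6=-17/3
seg 1: a=-2, c=M1/2=2, d=(M2−M1)/(6·3)=-2/9, b=Δ1−h1·(2M1+M2)/6=-11/3
t_q=1/4 → seg 0, τ=1/4; S=3+-17/3·τ+0·τ²+2/3·τ³=51/32

  seg 0: a=3 b=-17/3 c=0 d=2/3
  seg 1: a=-2 b=-11/3 c=2 d=-2/9
S(1/4) = 51/32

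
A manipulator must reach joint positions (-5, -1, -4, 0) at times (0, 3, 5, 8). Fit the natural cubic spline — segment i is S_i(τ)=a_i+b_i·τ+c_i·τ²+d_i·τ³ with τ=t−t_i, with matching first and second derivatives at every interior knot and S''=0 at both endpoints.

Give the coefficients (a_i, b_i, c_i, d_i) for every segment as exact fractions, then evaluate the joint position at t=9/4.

  seg 0: a=-5 b=115/48 c=0 d=-17/144
  seg 1: a=-1 b=-19/24 c=-17/16 d=17/48
  seg 2: a=-4 b=-19/24 c=17/16 d=-17/144
S(9/4) = -977/1024

Δ: Δ0=4/3, Δ1=-3/2, Δ2=4/3
row 1: diag=10, rhs=-17; c'=1/5, d'=-17/10
row 2: denom=10−2·1/5=48/5; d'=(17−2·-17/10)/(48/5)=17/8
back: M2=17/8
back: M1=-17/10−1/5·17/8=-17/8
M: M0=0, M1=-17/8, M2=17/8, M3=0
seg 0: a=-5, c=M0/2=0, d=(M1−M0)/(6·3)=-17/144, b=Δ0−h0·(2M0+M1)/6=115/48
seg 1: a=-1, c=M1/2=-17/16, d=(M2−M1)/(6·2)=17/48, b=Δ1−h1·(2M1+M2)/6=-19/24
seg 2: a=-4, c=M2/2=17/16, d=(M3−M2)/(6·3)=-17/144, b=Δ2−h2·(2M2+M3)/6=-19/24
t_q=9/4 → seg 0, τ=9/4; S=-5+115/48·τ+0·τ²+-17/144·τ³=-977/1024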